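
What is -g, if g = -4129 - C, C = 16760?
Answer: 20889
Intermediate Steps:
g = -20889 (g = -4129 - 1*16760 = -4129 - 16760 = -20889)
-g = -1*(-20889) = 20889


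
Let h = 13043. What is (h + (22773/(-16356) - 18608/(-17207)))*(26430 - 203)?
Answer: 32090520682779937/93812564 ≈ 3.4207e+8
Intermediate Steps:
(h + (22773/(-16356) - 18608/(-17207)))*(26430 - 203) = (13043 + (22773/(-16356) - 18608/(-17207)))*(26430 - 203) = (13043 + (22773*(-1/16356) - 18608*(-1/17207)))*26227 = (13043 + (-7591/5452 + 18608/17207))*26227 = (13043 - 29167521/93812564)*26227 = (1223568104731/93812564)*26227 = 32090520682779937/93812564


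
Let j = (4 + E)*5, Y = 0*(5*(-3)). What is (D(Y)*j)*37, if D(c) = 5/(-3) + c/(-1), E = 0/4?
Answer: -3700/3 ≈ -1233.3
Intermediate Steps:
E = 0 (E = 0*(1/4) = 0)
Y = 0 (Y = 0*(-15) = 0)
j = 20 (j = (4 + 0)*5 = 4*5 = 20)
D(c) = -5/3 - c (D(c) = 5*(-1/3) + c*(-1) = -5/3 - c)
(D(Y)*j)*37 = ((-5/3 - 1*0)*20)*37 = ((-5/3 + 0)*20)*37 = -5/3*20*37 = -100/3*37 = -3700/3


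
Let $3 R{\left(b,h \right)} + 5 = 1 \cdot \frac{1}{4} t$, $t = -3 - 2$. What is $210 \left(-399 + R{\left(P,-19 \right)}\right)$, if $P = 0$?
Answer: $- \frac{168455}{2} \approx -84228.0$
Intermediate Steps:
$t = -5$
$R{\left(b,h \right)} = - \frac{25}{12}$ ($R{\left(b,h \right)} = - \frac{5}{3} + \frac{1 \cdot \frac{1}{4} \left(-5\right)}{3} = - \frac{5}{3} + \frac{\frac{1}{4} \left(-5\right)}{3} = - \frac{5}{3} + \frac{1}{3} \left(- \frac{5}{4}\right) = - \frac{5}{3} - \frac{5}{12} = - \frac{25}{12}$)
$210 \left(-399 + R{\left(P,-19 \right)}\right) = 210 \left(-399 - \frac{25}{12}\right) = 210 \left(- \frac{4813}{12}\right) = - \frac{168455}{2}$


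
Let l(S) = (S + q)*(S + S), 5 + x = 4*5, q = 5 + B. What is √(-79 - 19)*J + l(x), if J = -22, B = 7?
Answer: 810 - 154*I*√2 ≈ 810.0 - 217.79*I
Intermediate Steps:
q = 12 (q = 5 + 7 = 12)
x = 15 (x = -5 + 4*5 = -5 + 20 = 15)
l(S) = 2*S*(12 + S) (l(S) = (S + 12)*(S + S) = (12 + S)*(2*S) = 2*S*(12 + S))
√(-79 - 19)*J + l(x) = √(-79 - 19)*(-22) + 2*15*(12 + 15) = √(-98)*(-22) + 2*15*27 = (7*I*√2)*(-22) + 810 = -154*I*√2 + 810 = 810 - 154*I*√2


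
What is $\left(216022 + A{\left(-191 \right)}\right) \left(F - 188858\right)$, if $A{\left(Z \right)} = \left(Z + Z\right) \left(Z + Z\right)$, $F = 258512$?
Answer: $25210986684$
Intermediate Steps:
$A{\left(Z \right)} = 4 Z^{2}$ ($A{\left(Z \right)} = 2 Z 2 Z = 4 Z^{2}$)
$\left(216022 + A{\left(-191 \right)}\right) \left(F - 188858\right) = \left(216022 + 4 \left(-191\right)^{2}\right) \left(258512 - 188858\right) = \left(216022 + 4 \cdot 36481\right) 69654 = \left(216022 + 145924\right) 69654 = 361946 \cdot 69654 = 25210986684$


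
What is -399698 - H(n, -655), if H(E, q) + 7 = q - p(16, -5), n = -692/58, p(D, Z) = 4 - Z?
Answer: -399027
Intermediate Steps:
n = -346/29 (n = -692*1/58 = -346/29 ≈ -11.931)
H(E, q) = -16 + q (H(E, q) = -7 + (q - (4 - 1*(-5))) = -7 + (q - (4 + 5)) = -7 + (q - 1*9) = -7 + (q - 9) = -7 + (-9 + q) = -16 + q)
-399698 - H(n, -655) = -399698 - (-16 - 655) = -399698 - 1*(-671) = -399698 + 671 = -399027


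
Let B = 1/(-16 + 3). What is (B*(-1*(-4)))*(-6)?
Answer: 24/13 ≈ 1.8462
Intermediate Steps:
B = -1/13 (B = 1/(-13) = -1/13 ≈ -0.076923)
(B*(-1*(-4)))*(-6) = -(-1)*(-4)/13*(-6) = -1/13*4*(-6) = -4/13*(-6) = 24/13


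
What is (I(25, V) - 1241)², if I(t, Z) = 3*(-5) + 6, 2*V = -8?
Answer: 1562500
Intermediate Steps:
V = -4 (V = (½)*(-8) = -4)
I(t, Z) = -9 (I(t, Z) = -15 + 6 = -9)
(I(25, V) - 1241)² = (-9 - 1241)² = (-1250)² = 1562500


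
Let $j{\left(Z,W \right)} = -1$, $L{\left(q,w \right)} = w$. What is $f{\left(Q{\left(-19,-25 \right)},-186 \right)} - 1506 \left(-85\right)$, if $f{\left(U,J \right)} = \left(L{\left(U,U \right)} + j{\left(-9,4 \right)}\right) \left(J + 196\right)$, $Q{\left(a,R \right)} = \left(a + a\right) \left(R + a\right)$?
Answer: $144720$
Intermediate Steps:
$Q{\left(a,R \right)} = 2 a \left(R + a\right)$
$f{\left(U,J \right)} = \left(-1 + U\right) \left(196 + J\right)$ ($f{\left(U,J \right)} = \left(U - 1\right) \left(J + 196\right) = \left(-1 + U\right) \left(196 + J\right)$)
$f{\left(Q{\left(-19,-25 \right)},-186 \right)} - 1506 \left(-85\right) = \left(-196 - -186 + 196 \cdot 2 \left(-19\right) \left(-25 - 19\right) - 186 \cdot 2 \left(-19\right) \left(-25 - 19\right)\right) - 1506 \left(-85\right) = \left(-196 + 186 + 196 \cdot 2 \left(-19\right) \left(-44\right) - 186 \cdot 2 \left(-19\right) \left(-44\right)\right) - -128010 = \left(-196 + 186 + 196 \cdot 1672 - 310992\right) + 128010 = \left(-196 + 186 + 327712 - 310992\right) + 128010 = 16710 + 128010 = 144720$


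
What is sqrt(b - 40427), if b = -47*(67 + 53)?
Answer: I*sqrt(46067) ≈ 214.63*I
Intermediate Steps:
b = -5640 (b = -47*120 = -5640)
sqrt(b - 40427) = sqrt(-5640 - 40427) = sqrt(-46067) = I*sqrt(46067)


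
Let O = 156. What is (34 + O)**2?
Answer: 36100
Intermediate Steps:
(34 + O)**2 = (34 + 156)**2 = 190**2 = 36100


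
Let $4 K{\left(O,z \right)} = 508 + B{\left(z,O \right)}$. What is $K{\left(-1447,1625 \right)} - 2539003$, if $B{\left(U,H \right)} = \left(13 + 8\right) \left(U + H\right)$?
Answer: $- \frac{5075883}{2} \approx -2.5379 \cdot 10^{6}$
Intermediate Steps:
$B{\left(U,H \right)} = 21 H + 21 U$ ($B{\left(U,H \right)} = 21 \left(H + U\right) = 21 H + 21 U$)
$K{\left(O,z \right)} = 127 + \frac{21 O}{4} + \frac{21 z}{4}$ ($K{\left(O,z \right)} = \frac{508 + \left(21 O + 21 z\right)}{4} = \frac{508 + 21 O + 21 z}{4} = 127 + \frac{21 O}{4} + \frac{21 z}{4}$)
$K{\left(-1447,1625 \right)} - 2539003 = \left(127 + \frac{21}{4} \left(-1447\right) + \frac{21}{4} \cdot 1625\right) - 2539003 = \left(127 - \frac{30387}{4} + \frac{34125}{4}\right) - 2539003 = \frac{2123}{2} - 2539003 = - \frac{5075883}{2}$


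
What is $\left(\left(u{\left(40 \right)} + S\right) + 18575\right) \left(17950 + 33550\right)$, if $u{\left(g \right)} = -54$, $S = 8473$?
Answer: $1390191000$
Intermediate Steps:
$\left(\left(u{\left(40 \right)} + S\right) + 18575\right) \left(17950 + 33550\right) = \left(\left(-54 + 8473\right) + 18575\right) \left(17950 + 33550\right) = \left(8419 + 18575\right) 51500 = 26994 \cdot 51500 = 1390191000$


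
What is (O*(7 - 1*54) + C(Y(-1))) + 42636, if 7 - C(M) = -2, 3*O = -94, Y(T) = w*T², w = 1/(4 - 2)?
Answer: 132353/3 ≈ 44118.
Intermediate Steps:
w = ½ (w = 1/2 = ½ ≈ 0.50000)
Y(T) = T²/2
O = -94/3 (O = (⅓)*(-94) = -94/3 ≈ -31.333)
C(M) = 9 (C(M) = 7 - 1*(-2) = 7 + 2 = 9)
(O*(7 - 1*54) + C(Y(-1))) + 42636 = (-94*(7 - 1*54)/3 + 9) + 42636 = (-94*(7 - 54)/3 + 9) + 42636 = (-94/3*(-47) + 9) + 42636 = (4418/3 + 9) + 42636 = 4445/3 + 42636 = 132353/3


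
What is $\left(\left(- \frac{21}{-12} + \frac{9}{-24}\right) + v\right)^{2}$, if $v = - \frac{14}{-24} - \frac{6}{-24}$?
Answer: $\frac{2809}{576} \approx 4.8767$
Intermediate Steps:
$v = \frac{5}{6}$ ($v = \left(-14\right) \left(- \frac{1}{24}\right) - - \frac{1}{4} = \frac{7}{12} + \frac{1}{4} = \frac{5}{6} \approx 0.83333$)
$\left(\left(- \frac{21}{-12} + \frac{9}{-24}\right) + v\right)^{2} = \left(\left(- \frac{21}{-12} + \frac{9}{-24}\right) + \frac{5}{6}\right)^{2} = \left(\left(\left(-21\right) \left(- \frac{1}{12}\right) + 9 \left(- \frac{1}{24}\right)\right) + \frac{5}{6}\right)^{2} = \left(\left(\frac{7}{4} - \frac{3}{8}\right) + \frac{5}{6}\right)^{2} = \left(\frac{11}{8} + \frac{5}{6}\right)^{2} = \left(\frac{53}{24}\right)^{2} = \frac{2809}{576}$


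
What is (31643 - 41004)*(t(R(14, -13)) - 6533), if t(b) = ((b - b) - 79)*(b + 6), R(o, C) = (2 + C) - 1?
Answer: 56718299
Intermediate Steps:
R(o, C) = 1 + C
t(b) = -474 - 79*b (t(b) = (0 - 79)*(6 + b) = -79*(6 + b) = -474 - 79*b)
(31643 - 41004)*(t(R(14, -13)) - 6533) = (31643 - 41004)*((-474 - 79*(1 - 13)) - 6533) = -9361*((-474 - 79*(-12)) - 6533) = -9361*((-474 + 948) - 6533) = -9361*(474 - 6533) = -9361*(-6059) = 56718299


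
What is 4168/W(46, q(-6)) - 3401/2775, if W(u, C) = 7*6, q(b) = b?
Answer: 634631/6475 ≈ 98.012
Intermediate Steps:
W(u, C) = 42
4168/W(46, q(-6)) - 3401/2775 = 4168/42 - 3401/2775 = 4168*(1/42) - 3401*1/2775 = 2084/21 - 3401/2775 = 634631/6475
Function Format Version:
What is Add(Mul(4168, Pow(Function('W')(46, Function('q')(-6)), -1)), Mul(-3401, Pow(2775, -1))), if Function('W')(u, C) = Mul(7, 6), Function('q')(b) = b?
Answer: Rational(634631, 6475) ≈ 98.012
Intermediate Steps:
Function('W')(u, C) = 42
Add(Mul(4168, Pow(Function('W')(46, Function('q')(-6)), -1)), Mul(-3401, Pow(2775, -1))) = Add(Mul(4168, Pow(42, -1)), Mul(-3401, Pow(2775, -1))) = Add(Mul(4168, Rational(1, 42)), Mul(-3401, Rational(1, 2775))) = Add(Rational(2084, 21), Rational(-3401, 2775)) = Rational(634631, 6475)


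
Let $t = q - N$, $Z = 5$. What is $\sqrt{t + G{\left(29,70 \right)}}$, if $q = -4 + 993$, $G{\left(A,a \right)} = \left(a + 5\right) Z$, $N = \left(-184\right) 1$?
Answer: $6 \sqrt{43} \approx 39.345$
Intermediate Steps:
$N = -184$
$G{\left(A,a \right)} = 25 + 5 a$ ($G{\left(A,a \right)} = \left(a + 5\right) 5 = \left(5 + a\right) 5 = 25 + 5 a$)
$q = 989$
$t = 1173$ ($t = 989 - -184 = 989 + 184 = 1173$)
$\sqrt{t + G{\left(29,70 \right)}} = \sqrt{1173 + \left(25 + 5 \cdot 70\right)} = \sqrt{1173 + \left(25 + 350\right)} = \sqrt{1173 + 375} = \sqrt{1548} = 6 \sqrt{43}$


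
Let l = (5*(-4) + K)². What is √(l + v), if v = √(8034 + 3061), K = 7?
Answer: √(169 + √11095) ≈ 16.563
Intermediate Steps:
v = √11095 ≈ 105.33
l = 169 (l = (5*(-4) + 7)² = (-20 + 7)² = (-13)² = 169)
√(l + v) = √(169 + √11095)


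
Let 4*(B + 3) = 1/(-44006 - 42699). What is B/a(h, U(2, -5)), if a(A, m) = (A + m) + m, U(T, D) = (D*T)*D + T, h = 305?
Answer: -1040461/141849380 ≈ -0.0073350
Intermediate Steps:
U(T, D) = T + T*D**2 (U(T, D) = T*D**2 + T = T + T*D**2)
a(A, m) = A + 2*m
B = -1040461/346820 (B = -3 + 1/(4*(-44006 - 42699)) = -3 + (1/4)/(-86705) = -3 + (1/4)*(-1/86705) = -3 - 1/346820 = -1040461/346820 ≈ -3.0000)
B/a(h, U(2, -5)) = -1040461/(346820*(305 + 2*(2*(1 + (-5)**2)))) = -1040461/(346820*(305 + 2*(2*(1 + 25)))) = -1040461/(346820*(305 + 2*(2*26))) = -1040461/(346820*(305 + 2*52)) = -1040461/(346820*(305 + 104)) = -1040461/346820/409 = -1040461/346820*1/409 = -1040461/141849380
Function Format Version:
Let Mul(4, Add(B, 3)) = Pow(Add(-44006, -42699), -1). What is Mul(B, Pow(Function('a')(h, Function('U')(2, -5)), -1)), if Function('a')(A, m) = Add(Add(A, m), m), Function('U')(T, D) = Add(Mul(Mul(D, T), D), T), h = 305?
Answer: Rational(-1040461, 141849380) ≈ -0.0073350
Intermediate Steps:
Function('U')(T, D) = Add(T, Mul(T, Pow(D, 2))) (Function('U')(T, D) = Add(Mul(T, Pow(D, 2)), T) = Add(T, Mul(T, Pow(D, 2))))
Function('a')(A, m) = Add(A, Mul(2, m))
B = Rational(-1040461, 346820) (B = Add(-3, Mul(Rational(1, 4), Pow(Add(-44006, -42699), -1))) = Add(-3, Mul(Rational(1, 4), Pow(-86705, -1))) = Add(-3, Mul(Rational(1, 4), Rational(-1, 86705))) = Add(-3, Rational(-1, 346820)) = Rational(-1040461, 346820) ≈ -3.0000)
Mul(B, Pow(Function('a')(h, Function('U')(2, -5)), -1)) = Mul(Rational(-1040461, 346820), Pow(Add(305, Mul(2, Mul(2, Add(1, Pow(-5, 2))))), -1)) = Mul(Rational(-1040461, 346820), Pow(Add(305, Mul(2, Mul(2, Add(1, 25)))), -1)) = Mul(Rational(-1040461, 346820), Pow(Add(305, Mul(2, Mul(2, 26))), -1)) = Mul(Rational(-1040461, 346820), Pow(Add(305, Mul(2, 52)), -1)) = Mul(Rational(-1040461, 346820), Pow(Add(305, 104), -1)) = Mul(Rational(-1040461, 346820), Pow(409, -1)) = Mul(Rational(-1040461, 346820), Rational(1, 409)) = Rational(-1040461, 141849380)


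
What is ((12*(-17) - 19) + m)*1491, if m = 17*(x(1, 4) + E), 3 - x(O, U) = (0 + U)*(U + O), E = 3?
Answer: -687351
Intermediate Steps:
x(O, U) = 3 - U*(O + U) (x(O, U) = 3 - (0 + U)*(U + O) = 3 - U*(O + U))
m = -238 (m = 17*((3 - 1*4² - 1*1*4) + 3) = 17*((3 - 1*16 - 4) + 3) = 17*((3 - 16 - 4) + 3) = 17*(-17 + 3) = 17*(-14) = -238)
((12*(-17) - 19) + m)*1491 = ((12*(-17) - 19) - 238)*1491 = ((-204 - 19) - 238)*1491 = (-223 - 238)*1491 = -461*1491 = -687351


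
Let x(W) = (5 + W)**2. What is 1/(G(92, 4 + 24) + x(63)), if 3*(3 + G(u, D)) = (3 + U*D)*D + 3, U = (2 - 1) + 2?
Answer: 1/5434 ≈ 0.00018403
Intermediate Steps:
U = 3 (U = 1 + 2 = 3)
G(u, D) = -2 + D*(3 + 3*D)/3 (G(u, D) = -3 + ((3 + 3*D)*D + 3)/3 = -3 + (D*(3 + 3*D) + 3)/3 = -3 + (3 + D*(3 + 3*D))/3 = -3 + (1 + D*(3 + 3*D)/3) = -2 + D*(3 + 3*D)/3)
1/(G(92, 4 + 24) + x(63)) = 1/((-2 + (4 + 24) + (4 + 24)**2) + (5 + 63)**2) = 1/((-2 + 28 + 28**2) + 68**2) = 1/((-2 + 28 + 784) + 4624) = 1/(810 + 4624) = 1/5434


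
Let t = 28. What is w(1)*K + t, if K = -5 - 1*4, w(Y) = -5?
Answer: 73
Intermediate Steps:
K = -9 (K = -5 - 4 = -9)
w(1)*K + t = -5*(-9) + 28 = 45 + 28 = 73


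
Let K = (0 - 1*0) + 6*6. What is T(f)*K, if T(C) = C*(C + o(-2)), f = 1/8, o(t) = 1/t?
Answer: -27/16 ≈ -1.6875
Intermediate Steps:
f = ⅛ ≈ 0.12500
K = 36 (K = (0 + 0) + 36 = 0 + 36 = 36)
T(C) = C*(-½ + C) (T(C) = C*(C + 1/(-2)) = C*(C - ½) = C*(-½ + C))
T(f)*K = ((-½ + ⅛)/8)*36 = ((⅛)*(-3/8))*36 = -3/64*36 = -27/16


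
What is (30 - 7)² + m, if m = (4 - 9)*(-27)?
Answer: 664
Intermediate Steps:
m = 135 (m = -5*(-27) = 135)
(30 - 7)² + m = (30 - 7)² + 135 = 23² + 135 = 529 + 135 = 664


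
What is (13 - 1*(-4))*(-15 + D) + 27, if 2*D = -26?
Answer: -449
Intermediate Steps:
D = -13 (D = (½)*(-26) = -13)
(13 - 1*(-4))*(-15 + D) + 27 = (13 - 1*(-4))*(-15 - 13) + 27 = (13 + 4)*(-28) + 27 = 17*(-28) + 27 = -476 + 27 = -449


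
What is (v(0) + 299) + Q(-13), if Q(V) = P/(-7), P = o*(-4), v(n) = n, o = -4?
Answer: 2077/7 ≈ 296.71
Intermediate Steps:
P = 16 (P = -4*(-4) = 16)
Q(V) = -16/7 (Q(V) = 16/(-7) = 16*(-⅐) = -16/7)
(v(0) + 299) + Q(-13) = (0 + 299) - 16/7 = 299 - 16/7 = 2077/7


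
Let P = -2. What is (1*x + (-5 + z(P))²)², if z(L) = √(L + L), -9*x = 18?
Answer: -39 - 760*I ≈ -39.0 - 760.0*I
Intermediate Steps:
x = -2 (x = -⅑*18 = -2)
z(L) = √2*√L (z(L) = √(2*L) = √2*√L)
(1*x + (-5 + z(P))²)² = (1*(-2) + (-5 + √2*√(-2))²)² = (-2 + (-5 + √2*(I*√2))²)² = (-2 + (-5 + 2*I)²)²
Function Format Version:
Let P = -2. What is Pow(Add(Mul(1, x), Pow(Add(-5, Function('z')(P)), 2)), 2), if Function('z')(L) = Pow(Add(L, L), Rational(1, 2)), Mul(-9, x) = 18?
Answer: Add(-39, Mul(-760, I)) ≈ Add(-39.000, Mul(-760.00, I))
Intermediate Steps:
x = -2 (x = Mul(Rational(-1, 9), 18) = -2)
Function('z')(L) = Mul(Pow(2, Rational(1, 2)), Pow(L, Rational(1, 2))) (Function('z')(L) = Pow(Mul(2, L), Rational(1, 2)) = Mul(Pow(2, Rational(1, 2)), Pow(L, Rational(1, 2))))
Pow(Add(Mul(1, x), Pow(Add(-5, Function('z')(P)), 2)), 2) = Pow(Add(Mul(1, -2), Pow(Add(-5, Mul(Pow(2, Rational(1, 2)), Pow(-2, Rational(1, 2)))), 2)), 2) = Pow(Add(-2, Pow(Add(-5, Mul(Pow(2, Rational(1, 2)), Mul(I, Pow(2, Rational(1, 2))))), 2)), 2) = Pow(Add(-2, Pow(Add(-5, Mul(2, I)), 2)), 2)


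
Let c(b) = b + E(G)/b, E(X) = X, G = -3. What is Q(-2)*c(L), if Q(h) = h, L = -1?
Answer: -4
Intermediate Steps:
c(b) = b - 3/b
Q(-2)*c(L) = -2*(-1 - 3/(-1)) = -2*(-1 - 3*(-1)) = -2*(-1 + 3) = -2*2 = -4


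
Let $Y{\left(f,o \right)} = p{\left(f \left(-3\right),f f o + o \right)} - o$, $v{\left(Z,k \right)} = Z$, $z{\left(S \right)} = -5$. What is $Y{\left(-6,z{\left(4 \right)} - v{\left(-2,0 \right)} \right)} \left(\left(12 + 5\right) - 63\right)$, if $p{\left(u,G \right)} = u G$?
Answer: $91770$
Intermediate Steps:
$p{\left(u,G \right)} = G u$
$Y{\left(f,o \right)} = - o - 3 f \left(o + o f^{2}\right)$ ($Y{\left(f,o \right)} = \left(f f o + o\right) f \left(-3\right) - o = \left(f^{2} o + o\right) \left(- 3 f\right) - o = \left(o f^{2} + o\right) \left(- 3 f\right) - o = \left(o + o f^{2}\right) \left(- 3 f\right) - o = - 3 f \left(o + o f^{2}\right) - o = - o - 3 f \left(o + o f^{2}\right)$)
$Y{\left(-6,z{\left(4 \right)} - v{\left(-2,0 \right)} \right)} \left(\left(12 + 5\right) - 63\right) = \left(-5 - -2\right) \left(-1 - - 18 \left(1 + \left(-6\right)^{2}\right)\right) \left(\left(12 + 5\right) - 63\right) = \left(-5 + 2\right) \left(-1 - - 18 \left(1 + 36\right)\right) \left(17 - 63\right) = - 3 \left(-1 - \left(-18\right) 37\right) \left(-46\right) = - 3 \left(-1 + 666\right) \left(-46\right) = \left(-3\right) 665 \left(-46\right) = \left(-1995\right) \left(-46\right) = 91770$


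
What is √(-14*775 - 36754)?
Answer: 2*I*√11901 ≈ 218.18*I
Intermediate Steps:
√(-14*775 - 36754) = √(-10850 - 36754) = √(-47604) = 2*I*√11901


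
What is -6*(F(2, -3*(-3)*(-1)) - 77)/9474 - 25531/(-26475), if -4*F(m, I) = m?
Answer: 84730523/83608050 ≈ 1.0134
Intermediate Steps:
F(m, I) = -m/4
-6*(F(2, -3*(-3)*(-1)) - 77)/9474 - 25531/(-26475) = -6*(-¼*2 - 77)/9474 - 25531/(-26475) = -6*(-½ - 77)*(1/9474) - 25531*(-1/26475) = -6*(-155/2)*(1/9474) + 25531/26475 = 465*(1/9474) + 25531/26475 = 155/3158 + 25531/26475 = 84730523/83608050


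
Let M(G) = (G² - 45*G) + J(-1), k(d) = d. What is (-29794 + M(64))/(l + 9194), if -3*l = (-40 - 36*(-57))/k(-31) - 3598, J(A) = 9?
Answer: -885639/322864 ≈ -2.7431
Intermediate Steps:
M(G) = 9 + G² - 45*G (M(G) = (G² - 45*G) + 9 = 9 + G² - 45*G)
l = 37850/31 (l = -((-40 - 36*(-57))/(-31) - 3598)/3 = -((-40 + 2052)*(-1/31) - 3598)/3 = -(2012*(-1/31) - 3598)/3 = -(-2012/31 - 3598)/3 = -⅓*(-113550/31) = 37850/31 ≈ 1221.0)
(-29794 + M(64))/(l + 9194) = (-29794 + (9 + 64² - 45*64))/(37850/31 + 9194) = (-29794 + (9 + 4096 - 2880))/(322864/31) = (-29794 + 1225)*(31/322864) = -28569*31/322864 = -885639/322864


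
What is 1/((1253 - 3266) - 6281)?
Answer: -1/8294 ≈ -0.00012057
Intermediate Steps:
1/((1253 - 3266) - 6281) = 1/(-2013 - 6281) = 1/(-8294) = -1/8294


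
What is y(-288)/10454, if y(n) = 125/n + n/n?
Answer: 163/3010752 ≈ 5.4139e-5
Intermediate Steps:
y(n) = 1 + 125/n (y(n) = 125/n + 1 = 1 + 125/n)
y(-288)/10454 = ((125 - 288)/(-288))/10454 = -1/288*(-163)*(1/10454) = (163/288)*(1/10454) = 163/3010752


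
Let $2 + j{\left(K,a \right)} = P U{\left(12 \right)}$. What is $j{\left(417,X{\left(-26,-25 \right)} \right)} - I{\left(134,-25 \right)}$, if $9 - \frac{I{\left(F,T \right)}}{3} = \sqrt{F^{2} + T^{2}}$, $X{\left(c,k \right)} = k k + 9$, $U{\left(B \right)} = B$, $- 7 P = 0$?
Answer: $-29 + 3 \sqrt{18581} \approx 379.94$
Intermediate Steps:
$P = 0$ ($P = \left(- \frac{1}{7}\right) 0 = 0$)
$X{\left(c,k \right)} = 9 + k^{2}$ ($X{\left(c,k \right)} = k^{2} + 9 = 9 + k^{2}$)
$j{\left(K,a \right)} = -2$ ($j{\left(K,a \right)} = -2 + 0 \cdot 12 = -2 + 0 = -2$)
$I{\left(F,T \right)} = 27 - 3 \sqrt{F^{2} + T^{2}}$
$j{\left(417,X{\left(-26,-25 \right)} \right)} - I{\left(134,-25 \right)} = -2 - \left(27 - 3 \sqrt{134^{2} + \left(-25\right)^{2}}\right) = -2 - \left(27 - 3 \sqrt{17956 + 625}\right) = -2 - \left(27 - 3 \sqrt{18581}\right) = -29 + 3 \sqrt{18581}$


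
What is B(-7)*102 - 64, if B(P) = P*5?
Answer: -3634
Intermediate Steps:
B(P) = 5*P
B(-7)*102 - 64 = (5*(-7))*102 - 64 = -35*102 - 64 = -3570 - 64 = -3634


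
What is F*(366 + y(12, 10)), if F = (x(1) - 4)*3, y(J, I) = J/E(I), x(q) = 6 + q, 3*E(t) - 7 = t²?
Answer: 352782/107 ≈ 3297.0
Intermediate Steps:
E(t) = 7/3 + t²/3
y(J, I) = J/(7/3 + I²/3)
F = 9 (F = ((6 + 1) - 4)*3 = (7 - 4)*3 = 3*3 = 9)
F*(366 + y(12, 10)) = 9*(366 + 3*12/(7 + 10²)) = 9*(366 + 3*12/(7 + 100)) = 9*(366 + 3*12/107) = 9*(366 + 3*12*(1/107)) = 9*(366 + 36/107) = 9*(39198/107) = 352782/107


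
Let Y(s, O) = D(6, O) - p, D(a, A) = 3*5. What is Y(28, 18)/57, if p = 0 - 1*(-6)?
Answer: 3/19 ≈ 0.15789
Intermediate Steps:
D(a, A) = 15
p = 6 (p = 0 + 6 = 6)
Y(s, O) = 9 (Y(s, O) = 15 - 1*6 = 15 - 6 = 9)
Y(28, 18)/57 = 9/57 = 9*(1/57) = 3/19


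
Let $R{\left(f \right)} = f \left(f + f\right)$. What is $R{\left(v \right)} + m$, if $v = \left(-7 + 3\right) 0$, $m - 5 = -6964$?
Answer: $-6959$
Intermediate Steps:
$m = -6959$ ($m = 5 - 6964 = -6959$)
$v = 0$ ($v = \left(-4\right) 0 = 0$)
$R{\left(f \right)} = 2 f^{2}$ ($R{\left(f \right)} = f 2 f = 2 f^{2}$)
$R{\left(v \right)} + m = 2 \cdot 0^{2} - 6959 = 2 \cdot 0 - 6959 = 0 - 6959 = -6959$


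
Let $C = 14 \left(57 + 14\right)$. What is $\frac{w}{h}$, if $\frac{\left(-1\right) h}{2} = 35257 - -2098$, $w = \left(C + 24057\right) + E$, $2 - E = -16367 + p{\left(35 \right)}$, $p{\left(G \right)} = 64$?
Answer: $- \frac{20678}{37355} \approx -0.55355$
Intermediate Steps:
$C = 994$ ($C = 14 \cdot 71 = 994$)
$E = 16305$ ($E = 2 - \left(-16367 + 64\right) = 2 - -16303 = 2 + 16303 = 16305$)
$w = 41356$ ($w = \left(994 + 24057\right) + 16305 = 25051 + 16305 = 41356$)
$h = -74710$ ($h = - 2 \left(35257 - -2098\right) = - 2 \left(35257 + 2098\right) = \left(-2\right) 37355 = -74710$)
$\frac{w}{h} = \frac{41356}{-74710} = 41356 \left(- \frac{1}{74710}\right) = - \frac{20678}{37355}$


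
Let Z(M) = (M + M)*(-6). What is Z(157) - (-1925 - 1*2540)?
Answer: 2581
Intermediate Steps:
Z(M) = -12*M (Z(M) = (2*M)*(-6) = -12*M)
Z(157) - (-1925 - 1*2540) = -12*157 - (-1925 - 1*2540) = -1884 - (-1925 - 2540) = -1884 - 1*(-4465) = -1884 + 4465 = 2581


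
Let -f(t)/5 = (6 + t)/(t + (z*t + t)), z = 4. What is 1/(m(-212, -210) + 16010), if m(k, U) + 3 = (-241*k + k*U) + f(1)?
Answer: 6/669679 ≈ 8.9595e-6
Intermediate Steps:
f(t) = -5*(6 + t)/(6*t) (f(t) = -5*(6 + t)/(t + (4*t + t)) = -5*(6 + t)/(t + 5*t) = -5*(6 + t)/(6*t))
m(k, U) = -53/6 - 241*k + U*k (m(k, U) = -3 + ((-241*k + k*U) + (-5/6 - 5/1)) = -3 + ((-241*k + U*k) + (-5/6 - 5*1)) = -3 + ((-241*k + U*k) + (-5/6 - 5)) = -3 + ((-241*k + U*k) - 35/6) = -3 + (-35/6 - 241*k + U*k) = -53/6 - 241*k + U*k)
1/(m(-212, -210) + 16010) = 1/((-53/6 - 241*(-212) - 210*(-212)) + 16010) = 1/((-53/6 + 51092 + 44520) + 16010) = 1/(573619/6 + 16010) = 1/(669679/6) = 6/669679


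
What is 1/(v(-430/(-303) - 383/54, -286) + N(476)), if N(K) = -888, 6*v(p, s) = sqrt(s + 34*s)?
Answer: -15984/14198797 - 3*I*sqrt(10010)/14198797 ≈ -0.0011257 - 2.1139e-5*I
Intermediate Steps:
v(p, s) = sqrt(35)*sqrt(s)/6 (v(p, s) = sqrt(s + 34*s)/6 = sqrt(35*s)/6 = (sqrt(35)*sqrt(s))/6 = sqrt(35)*sqrt(s)/6)
1/(v(-430/(-303) - 383/54, -286) + N(476)) = 1/(sqrt(35)*sqrt(-286)/6 - 888) = 1/(sqrt(35)*(I*sqrt(286))/6 - 888) = 1/(I*sqrt(10010)/6 - 888) = 1/(-888 + I*sqrt(10010)/6)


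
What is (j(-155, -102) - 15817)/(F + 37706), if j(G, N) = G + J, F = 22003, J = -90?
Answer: -5354/19903 ≈ -0.26900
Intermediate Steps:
j(G, N) = -90 + G (j(G, N) = G - 90 = -90 + G)
(j(-155, -102) - 15817)/(F + 37706) = ((-90 - 155) - 15817)/(22003 + 37706) = (-245 - 15817)/59709 = -16062*1/59709 = -5354/19903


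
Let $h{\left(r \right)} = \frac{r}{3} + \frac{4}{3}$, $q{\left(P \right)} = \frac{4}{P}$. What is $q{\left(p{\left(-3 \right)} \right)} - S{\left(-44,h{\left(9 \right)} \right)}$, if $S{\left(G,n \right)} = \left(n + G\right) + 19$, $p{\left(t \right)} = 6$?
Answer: $\frac{64}{3} \approx 21.333$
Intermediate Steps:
$h{\left(r \right)} = \frac{4}{3} + \frac{r}{3}$ ($h{\left(r \right)} = r \frac{1}{3} + 4 \cdot \frac{1}{3} = \frac{r}{3} + \frac{4}{3} = \frac{4}{3} + \frac{r}{3}$)
$S{\left(G,n \right)} = 19 + G + n$ ($S{\left(G,n \right)} = \left(G + n\right) + 19 = 19 + G + n$)
$q{\left(p{\left(-3 \right)} \right)} - S{\left(-44,h{\left(9 \right)} \right)} = \frac{4}{6} - \left(19 - 44 + \left(\frac{4}{3} + \frac{1}{3} \cdot 9\right)\right) = 4 \cdot \frac{1}{6} - \left(19 - 44 + \left(\frac{4}{3} + 3\right)\right) = \frac{2}{3} - \left(19 - 44 + \frac{13}{3}\right) = \frac{2}{3} - - \frac{62}{3} = \frac{2}{3} + \frac{62}{3} = \frac{64}{3}$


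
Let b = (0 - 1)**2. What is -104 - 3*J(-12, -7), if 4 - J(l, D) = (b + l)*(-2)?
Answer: -50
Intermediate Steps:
b = 1 (b = (-1)**2 = 1)
J(l, D) = 6 + 2*l (J(l, D) = 4 - (1 + l)*(-2) = 4 - (-2 - 2*l) = 4 + (2 + 2*l) = 6 + 2*l)
-104 - 3*J(-12, -7) = -104 - 3*(6 + 2*(-12)) = -104 - 3*(6 - 24) = -104 - 3*(-18) = -104 + 54 = -50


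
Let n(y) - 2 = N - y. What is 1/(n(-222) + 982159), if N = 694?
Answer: 1/983077 ≈ 1.0172e-6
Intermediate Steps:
n(y) = 696 - y (n(y) = 2 + (694 - y) = 696 - y)
1/(n(-222) + 982159) = 1/((696 - 1*(-222)) + 982159) = 1/((696 + 222) + 982159) = 1/(918 + 982159) = 1/983077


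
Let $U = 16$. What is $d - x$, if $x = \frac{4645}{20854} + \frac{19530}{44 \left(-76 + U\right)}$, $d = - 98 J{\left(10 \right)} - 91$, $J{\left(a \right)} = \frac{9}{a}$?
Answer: $- \frac{789230111}{4587880} \approx -172.02$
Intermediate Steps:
$d = - \frac{896}{5}$ ($d = - 98 \cdot \frac{9}{10} - 91 = - 98 \cdot 9 \cdot \frac{1}{10} - 91 = \left(-98\right) \frac{9}{10} - 91 = - \frac{441}{5} - 91 = - \frac{896}{5} \approx -179.2$)
$x = - \frac{6583597}{917576}$ ($x = \frac{4645}{20854} + \frac{19530}{44 \left(-76 + 16\right)} = 4645 \cdot \frac{1}{20854} + \frac{19530}{44 \left(-60\right)} = \frac{4645}{20854} + \frac{19530}{-2640} = \frac{4645}{20854} + 19530 \left(- \frac{1}{2640}\right) = \frac{4645}{20854} - \frac{651}{88} = - \frac{6583597}{917576} \approx -7.175$)
$d - x = - \frac{896}{5} - - \frac{6583597}{917576} = - \frac{896}{5} + \frac{6583597}{917576} = - \frac{789230111}{4587880}$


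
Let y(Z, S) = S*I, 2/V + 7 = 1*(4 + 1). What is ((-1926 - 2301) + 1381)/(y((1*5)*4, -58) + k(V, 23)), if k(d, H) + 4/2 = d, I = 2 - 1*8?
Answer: -2846/345 ≈ -8.2493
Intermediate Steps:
I = -6 (I = 2 - 8 = -6)
V = -1 (V = 2/(-7 + 1*(4 + 1)) = 2/(-7 + 1*5) = 2/(-7 + 5) = 2/(-2) = 2*(-½) = -1)
y(Z, S) = -6*S (y(Z, S) = S*(-6) = -6*S)
k(d, H) = -2 + d
((-1926 - 2301) + 1381)/(y((1*5)*4, -58) + k(V, 23)) = ((-1926 - 2301) + 1381)/(-6*(-58) + (-2 - 1)) = (-4227 + 1381)/(348 - 3) = -2846/345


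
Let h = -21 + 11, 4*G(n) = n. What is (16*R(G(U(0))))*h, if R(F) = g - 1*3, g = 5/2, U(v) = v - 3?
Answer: 80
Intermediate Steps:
U(v) = -3 + v
g = 5/2 (g = 5*(½) = 5/2 ≈ 2.5000)
G(n) = n/4
R(F) = -½ (R(F) = 5/2 - 1*3 = 5/2 - 3 = -½)
h = -10
(16*R(G(U(0))))*h = (16*(-½))*(-10) = -8*(-10) = 80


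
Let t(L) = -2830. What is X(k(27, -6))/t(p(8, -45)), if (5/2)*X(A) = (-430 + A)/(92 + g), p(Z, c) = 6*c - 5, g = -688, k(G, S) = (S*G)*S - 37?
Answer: 101/843340 ≈ 0.00011976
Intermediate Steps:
k(G, S) = -37 + G*S**2 (k(G, S) = (G*S)*S - 37 = G*S**2 - 37 = -37 + G*S**2)
p(Z, c) = -5 + 6*c
X(A) = 43/149 - A/1490 (X(A) = 2*((-430 + A)/(92 - 688))/5 = 2*((-430 + A)/(-596))/5 = 2*((-430 + A)*(-1/596))/5 = 2*(215/298 - A/596)/5 = 43/149 - A/1490)
X(k(27, -6))/t(p(8, -45)) = (43/149 - (-37 + 27*(-6)**2)/1490)/(-2830) = (43/149 - (-37 + 27*36)/1490)*(-1/2830) = (43/149 - (-37 + 972)/1490)*(-1/2830) = (43/149 - 1/1490*935)*(-1/2830) = (43/149 - 187/298)*(-1/2830) = -101/298*(-1/2830) = 101/843340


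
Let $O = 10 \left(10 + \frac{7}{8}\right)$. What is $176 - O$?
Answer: $\frac{269}{4} \approx 67.25$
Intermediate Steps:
$O = \frac{435}{4}$ ($O = 10 \left(10 + 7 \cdot \frac{1}{8}\right) = 10 \left(10 + \frac{7}{8}\right) = 10 \cdot \frac{87}{8} = \frac{435}{4} \approx 108.75$)
$176 - O = 176 - \frac{435}{4} = \frac{269}{4}$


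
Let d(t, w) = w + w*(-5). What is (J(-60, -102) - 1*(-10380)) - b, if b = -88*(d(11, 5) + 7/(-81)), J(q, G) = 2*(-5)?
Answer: 696794/81 ≈ 8602.4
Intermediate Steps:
d(t, w) = -4*w (d(t, w) = w - 5*w = -4*w)
J(q, G) = -10
b = 143176/81 (b = -88*(-4*5 + 7/(-81)) = -88*(-20 + 7*(-1/81)) = -88*(-20 - 7/81) = -88*(-1627/81) = 143176/81 ≈ 1767.6)
(J(-60, -102) - 1*(-10380)) - b = (-10 - 1*(-10380)) - 1*143176/81 = (-10 + 10380) - 143176/81 = 10370 - 143176/81 = 696794/81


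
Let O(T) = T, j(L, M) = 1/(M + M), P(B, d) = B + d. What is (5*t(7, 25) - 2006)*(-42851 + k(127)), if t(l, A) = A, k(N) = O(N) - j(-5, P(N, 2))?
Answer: 6911291211/86 ≈ 8.0364e+7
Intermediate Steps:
j(L, M) = 1/(2*M)
k(N) = N - 1/(2*(2 + N)) (k(N) = N - 1/(2*(N + 2)) = N - 1/(2*(2 + N)))
(5*t(7, 25) - 2006)*(-42851 + k(127)) = (5*25 - 2006)*(-42851 + (-1/2 + 127*(2 + 127))/(2 + 127)) = (125 - 2006)*(-42851 + (-1/2 + 127*129)/129) = -1881*(-42851 + (-1/2 + 16383)/129) = -1881*(-42851 + (1/129)*(32765/2)) = -1881*(-42851 + 32765/258) = -1881*(-11022793/258) = 6911291211/86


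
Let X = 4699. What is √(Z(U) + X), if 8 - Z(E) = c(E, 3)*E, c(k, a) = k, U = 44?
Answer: √2771 ≈ 52.640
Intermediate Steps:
Z(E) = 8 - E² (Z(E) = 8 - E*E = 8 - E²)
√(Z(U) + X) = √((8 - 1*44²) + 4699) = √((8 - 1*1936) + 4699) = √((8 - 1936) + 4699) = √(-1928 + 4699) = √2771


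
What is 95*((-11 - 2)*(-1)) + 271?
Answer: 1506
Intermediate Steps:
95*((-11 - 2)*(-1)) + 271 = 95*(-13*(-1)) + 271 = 95*13 + 271 = 1235 + 271 = 1506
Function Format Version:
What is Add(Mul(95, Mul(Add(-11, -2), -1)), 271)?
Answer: 1506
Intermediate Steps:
Add(Mul(95, Mul(Add(-11, -2), -1)), 271) = Add(Mul(95, Mul(-13, -1)), 271) = Add(Mul(95, 13), 271) = Add(1235, 271) = 1506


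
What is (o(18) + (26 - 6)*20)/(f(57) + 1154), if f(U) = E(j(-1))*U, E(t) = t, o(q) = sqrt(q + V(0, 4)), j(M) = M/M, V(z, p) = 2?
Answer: 400/1211 + 2*sqrt(5)/1211 ≈ 0.33400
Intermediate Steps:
j(M) = 1
o(q) = sqrt(2 + q) (o(q) = sqrt(q + 2) = sqrt(2 + q))
f(U) = U (f(U) = 1*U = U)
(o(18) + (26 - 6)*20)/(f(57) + 1154) = (sqrt(2 + 18) + (26 - 6)*20)/(57 + 1154) = (sqrt(20) + 20*20)/1211 = (2*sqrt(5) + 400)*(1/1211) = (400 + 2*sqrt(5))*(1/1211) = 400/1211 + 2*sqrt(5)/1211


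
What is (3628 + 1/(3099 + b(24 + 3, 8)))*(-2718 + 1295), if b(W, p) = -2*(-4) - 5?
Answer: -16014523111/3102 ≈ -5.1626e+6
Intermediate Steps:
b(W, p) = 3 (b(W, p) = 8 - 5 = 3)
(3628 + 1/(3099 + b(24 + 3, 8)))*(-2718 + 1295) = (3628 + 1/(3099 + 3))*(-2718 + 1295) = (3628 + 1/3102)*(-1423) = (11254057/3102)*(-1423) = -16014523111/3102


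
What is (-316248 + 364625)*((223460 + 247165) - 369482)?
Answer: 4892994911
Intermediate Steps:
(-316248 + 364625)*((223460 + 247165) - 369482) = 48377*(470625 - 369482) = 48377*101143 = 4892994911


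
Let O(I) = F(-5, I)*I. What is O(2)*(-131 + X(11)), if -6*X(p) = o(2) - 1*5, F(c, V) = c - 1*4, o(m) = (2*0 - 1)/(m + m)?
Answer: 9369/4 ≈ 2342.3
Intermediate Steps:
o(m) = -1/(2*m) (o(m) = (0 - 1)/((2*m)) = -1/(2*m))
F(c, V) = -4 + c (F(c, V) = c - 4 = -4 + c)
X(p) = 7/8 (X(p) = -(-1/2/2 - 1*5)/6 = -(-1/2*1/2 - 5)/6 = -(-1/4 - 5)/6 = -1/6*(-21/4) = 7/8)
O(I) = -9*I (O(I) = (-4 - 5)*I = -9*I)
O(2)*(-131 + X(11)) = (-9*2)*(-131 + 7/8) = -18*(-1041/8) = 9369/4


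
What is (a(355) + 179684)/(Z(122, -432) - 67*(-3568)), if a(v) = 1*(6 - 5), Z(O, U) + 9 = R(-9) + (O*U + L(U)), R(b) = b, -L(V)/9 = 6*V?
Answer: 179685/209662 ≈ 0.85702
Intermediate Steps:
L(V) = -54*V
Z(O, U) = -18 - 54*U + O*U (Z(O, U) = -9 + (-9 + (O*U - 54*U)) = -9 + (-9 + (-54*U + O*U)) = -9 + (-9 - 54*U + O*U) = -18 - 54*U + O*U)
a(v) = 1 (a(v) = 1*1 = 1)
(a(355) + 179684)/(Z(122, -432) - 67*(-3568)) = (1 + 179684)/((-18 - 54*(-432) + 122*(-432)) - 67*(-3568)) = 179685/((-18 + 23328 - 52704) + 239056) = 179685/(-29394 + 239056) = 179685/209662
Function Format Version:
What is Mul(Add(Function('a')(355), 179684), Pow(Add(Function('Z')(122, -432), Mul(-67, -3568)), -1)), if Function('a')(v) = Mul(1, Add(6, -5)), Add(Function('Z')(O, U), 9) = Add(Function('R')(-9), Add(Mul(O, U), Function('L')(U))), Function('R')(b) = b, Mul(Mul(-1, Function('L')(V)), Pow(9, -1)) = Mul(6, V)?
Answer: Rational(179685, 209662) ≈ 0.85702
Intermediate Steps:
Function('L')(V) = Mul(-54, V) (Function('L')(V) = Mul(-9, Mul(6, V)) = Mul(-54, V))
Function('Z')(O, U) = Add(-18, Mul(-54, U), Mul(O, U)) (Function('Z')(O, U) = Add(-9, Add(-9, Add(Mul(O, U), Mul(-54, U)))) = Add(-9, Add(-9, Add(Mul(-54, U), Mul(O, U)))) = Add(-9, Add(-9, Mul(-54, U), Mul(O, U))) = Add(-18, Mul(-54, U), Mul(O, U)))
Function('a')(v) = 1 (Function('a')(v) = Mul(1, 1) = 1)
Mul(Add(Function('a')(355), 179684), Pow(Add(Function('Z')(122, -432), Mul(-67, -3568)), -1)) = Mul(Add(1, 179684), Pow(Add(Add(-18, Mul(-54, -432), Mul(122, -432)), Mul(-67, -3568)), -1)) = Mul(179685, Pow(Add(Add(-18, 23328, -52704), 239056), -1)) = Mul(179685, Pow(Add(-29394, 239056), -1)) = Mul(179685, Pow(209662, -1)) = Mul(179685, Rational(1, 209662)) = Rational(179685, 209662)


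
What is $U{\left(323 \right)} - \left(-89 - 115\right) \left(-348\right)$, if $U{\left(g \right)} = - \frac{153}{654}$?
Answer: $- \frac{15476307}{218} \approx -70992.0$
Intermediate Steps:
$U{\left(g \right)} = - \frac{51}{218}$ ($U{\left(g \right)} = \left(-153\right) \frac{1}{654} = - \frac{51}{218}$)
$U{\left(323 \right)} - \left(-89 - 115\right) \left(-348\right) = - \frac{51}{218} - \left(-89 - 115\right) \left(-348\right) = - \frac{51}{218} - \left(-204\right) \left(-348\right) = - \frac{51}{218} - 70992 = - \frac{15476307}{218}$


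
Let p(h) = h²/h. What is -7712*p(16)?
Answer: -123392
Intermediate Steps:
p(h) = h
-7712*p(16) = -7712*16 = -123392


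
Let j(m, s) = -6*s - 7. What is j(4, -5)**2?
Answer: 529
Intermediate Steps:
j(m, s) = -7 - 6*s
j(4, -5)**2 = (-7 - 6*(-5))**2 = (-7 + 30)**2 = 23**2 = 529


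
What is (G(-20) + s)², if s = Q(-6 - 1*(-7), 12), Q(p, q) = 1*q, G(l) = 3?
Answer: 225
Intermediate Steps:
Q(p, q) = q
s = 12
(G(-20) + s)² = (3 + 12)² = 15² = 225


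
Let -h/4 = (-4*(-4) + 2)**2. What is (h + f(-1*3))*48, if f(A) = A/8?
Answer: -62226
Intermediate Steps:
f(A) = A/8 (f(A) = A*(1/8) = A/8)
h = -1296 (h = -4*(-4*(-4) + 2)**2 = -4*(16 + 2)**2 = -4*18**2 = -4*324 = -1296)
(h + f(-1*3))*48 = (-1296 + (-1*3)/8)*48 = (-1296 + (1/8)*(-3))*48 = (-1296 - 3/8)*48 = -10371/8*48 = -62226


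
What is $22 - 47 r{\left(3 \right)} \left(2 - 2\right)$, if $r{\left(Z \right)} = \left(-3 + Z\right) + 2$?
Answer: $22$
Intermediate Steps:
$r{\left(Z \right)} = -1 + Z$
$22 - 47 r{\left(3 \right)} \left(2 - 2\right) = 22 - 47 \left(-1 + 3\right) \left(2 - 2\right) = 22 - 47 \cdot 2 \cdot 0 = 22 - 0 = 22 + 0 = 22$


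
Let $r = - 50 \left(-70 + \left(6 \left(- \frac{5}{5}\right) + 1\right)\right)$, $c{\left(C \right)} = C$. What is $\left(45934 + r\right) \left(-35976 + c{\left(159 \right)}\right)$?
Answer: $-1779531828$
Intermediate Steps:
$r = 3750$ ($r = - 50 \left(-70 + \left(6 \left(\left(-5\right) \frac{1}{5}\right) + 1\right)\right) = - 50 \left(-70 + \left(6 \left(-1\right) + 1\right)\right) = - 50 \left(-70 + \left(-6 + 1\right)\right) = - 50 \left(-70 - 5\right) = \left(-50\right) \left(-75\right) = 3750$)
$\left(45934 + r\right) \left(-35976 + c{\left(159 \right)}\right) = \left(45934 + 3750\right) \left(-35976 + 159\right) = 49684 \left(-35817\right) = -1779531828$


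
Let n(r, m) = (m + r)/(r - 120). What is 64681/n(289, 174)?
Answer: 10931089/463 ≈ 23609.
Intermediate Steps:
n(r, m) = (m + r)/(-120 + r)
64681/n(289, 174) = 64681/(((174 + 289)/(-120 + 289))) = 64681/((463/169)) = 64681/(((1/169)*463)) = 64681/(463/169) = 64681*(169/463) = 10931089/463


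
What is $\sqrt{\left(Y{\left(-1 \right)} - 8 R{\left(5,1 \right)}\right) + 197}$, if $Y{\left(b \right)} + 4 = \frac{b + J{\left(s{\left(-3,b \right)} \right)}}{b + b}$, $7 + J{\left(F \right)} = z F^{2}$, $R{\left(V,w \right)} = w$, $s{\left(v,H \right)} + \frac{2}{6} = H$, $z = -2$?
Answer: $\frac{\sqrt{1717}}{3} \approx 13.812$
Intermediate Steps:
$s{\left(v,H \right)} = - \frac{1}{3} + H$
$J{\left(F \right)} = -7 - 2 F^{2}$
$Y{\left(b \right)} = -4 + \frac{-7 + b - 2 \left(- \frac{1}{3} + b\right)^{2}}{2 b}$ ($Y{\left(b \right)} = -4 + \frac{b - \left(7 + 2 \left(- \frac{1}{3} + b\right)^{2}\right)}{b + b} = -4 + \frac{-7 + b - 2 \left(- \frac{1}{3} + b\right)^{2}}{2 b}$)
$\sqrt{\left(Y{\left(-1 \right)} - 8 R{\left(5,1 \right)}\right) + 197} = \sqrt{\left(\left(- \frac{17}{6} - -1 - \frac{65}{18 \left(-1\right)}\right) - 8\right) + 197} = \sqrt{\left(\left(- \frac{17}{6} + 1 - - \frac{65}{18}\right) - 8\right) + 197} = \sqrt{\left(\left(- \frac{17}{6} + 1 + \frac{65}{18}\right) - 8\right) + 197} = \sqrt{\left(\frac{16}{9} - 8\right) + 197} = \sqrt{- \frac{56}{9} + 197} = \sqrt{\frac{1717}{9}} = \frac{\sqrt{1717}}{3}$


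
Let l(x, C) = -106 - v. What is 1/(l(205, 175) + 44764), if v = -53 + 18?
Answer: 1/44693 ≈ 2.2375e-5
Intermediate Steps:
v = -35
l(x, C) = -71 (l(x, C) = -106 - 1*(-35) = -106 + 35 = -71)
1/(l(205, 175) + 44764) = 1/(-71 + 44764) = 1/44693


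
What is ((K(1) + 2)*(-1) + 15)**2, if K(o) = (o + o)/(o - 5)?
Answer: 729/4 ≈ 182.25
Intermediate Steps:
K(o) = 2*o/(-5 + o) (K(o) = (2*o)/(-5 + o) = 2*o/(-5 + o))
((K(1) + 2)*(-1) + 15)**2 = ((2*1/(-5 + 1) + 2)*(-1) + 15)**2 = ((2*1/(-4) + 2)*(-1) + 15)**2 = ((2*1*(-1/4) + 2)*(-1) + 15)**2 = ((-1/2 + 2)*(-1) + 15)**2 = ((3/2)*(-1) + 15)**2 = (-3/2 + 15)**2 = (27/2)**2 = 729/4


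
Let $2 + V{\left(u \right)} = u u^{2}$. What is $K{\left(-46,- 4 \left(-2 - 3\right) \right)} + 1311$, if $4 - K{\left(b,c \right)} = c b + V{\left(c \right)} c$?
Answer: $-157725$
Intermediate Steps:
$V{\left(u \right)} = -2 + u^{3}$ ($V{\left(u \right)} = -2 + u u^{2} = -2 + u^{3}$)
$K{\left(b,c \right)} = 4 - b c - c \left(-2 + c^{3}\right)$ ($K{\left(b,c \right)} = 4 - \left(c b + \left(-2 + c^{3}\right) c\right) = 4 - \left(b c + c \left(-2 + c^{3}\right)\right) = 4 - b c - c \left(-2 + c^{3}\right)$)
$K{\left(-46,- 4 \left(-2 - 3\right) \right)} + 1311 = \left(4 - - 46 \left(- 4 \left(-2 - 3\right)\right) - - 4 \left(-2 - 3\right) \left(-2 + \left(- 4 \left(-2 - 3\right)\right)^{3}\right)\right) + 1311 = \left(4 - - 46 \left(\left(-4\right) \left(-5\right)\right) - \left(-4\right) \left(-5\right) \left(-2 + \left(\left(-4\right) \left(-5\right)\right)^{3}\right)\right) + 1311 = \left(4 - \left(-46\right) 20 - 20 \left(-2 + 20^{3}\right)\right) + 1311 = \left(4 + 920 - 20 \left(-2 + 8000\right)\right) + 1311 = \left(4 + 920 - 20 \cdot 7998\right) + 1311 = \left(4 + 920 - 159960\right) + 1311 = -159036 + 1311 = -157725$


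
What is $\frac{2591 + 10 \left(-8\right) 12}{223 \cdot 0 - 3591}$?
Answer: $- \frac{233}{513} \approx -0.45419$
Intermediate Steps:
$\frac{2591 + 10 \left(-8\right) 12}{223 \cdot 0 - 3591} = \frac{2591 - 960}{0 - 3591} = \frac{2591 - 960}{-3591} = 1631 \left(- \frac{1}{3591}\right) = - \frac{233}{513}$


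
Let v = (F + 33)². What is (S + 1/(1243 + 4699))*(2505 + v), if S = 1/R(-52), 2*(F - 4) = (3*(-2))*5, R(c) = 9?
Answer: 17787539/53478 ≈ 332.61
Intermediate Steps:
F = -11 (F = 4 + ((3*(-2))*5)/2 = 4 + (-6*5)/2 = 4 + (½)*(-30) = 4 - 15 = -11)
S = ⅑ (S = 1/9 = ⅑ ≈ 0.11111)
v = 484 (v = (-11 + 33)² = 22² = 484)
(S + 1/(1243 + 4699))*(2505 + v) = (⅑ + 1/(1243 + 4699))*(2505 + 484) = (⅑ + 1/5942)*2989 = (5951/53478)*2989 = 17787539/53478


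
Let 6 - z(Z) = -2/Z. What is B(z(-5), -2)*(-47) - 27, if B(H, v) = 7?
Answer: -356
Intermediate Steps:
z(Z) = 6 + 2/Z (z(Z) = 6 - (-2)/Z = 6 + 2/Z)
B(z(-5), -2)*(-47) - 27 = 7*(-47) - 27 = -329 - 27 = -356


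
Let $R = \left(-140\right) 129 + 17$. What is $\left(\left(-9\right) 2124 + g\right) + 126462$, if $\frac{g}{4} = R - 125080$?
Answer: $-465146$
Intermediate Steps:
$R = -18043$ ($R = -18060 + 17 = -18043$)
$g = -572492$ ($g = 4 \left(-18043 - 125080\right) = 4 \left(-143123\right) = -572492$)
$\left(\left(-9\right) 2124 + g\right) + 126462 = \left(\left(-9\right) 2124 - 572492\right) + 126462 = \left(-19116 - 572492\right) + 126462 = -591608 + 126462 = -465146$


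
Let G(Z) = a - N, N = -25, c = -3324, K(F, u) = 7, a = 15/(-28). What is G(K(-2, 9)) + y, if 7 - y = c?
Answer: 93953/28 ≈ 3355.5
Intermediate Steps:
a = -15/28 (a = 15*(-1/28) = -15/28 ≈ -0.53571)
G(Z) = 685/28 (G(Z) = -15/28 - 1*(-25) = -15/28 + 25 = 685/28)
y = 3331 (y = 7 - 1*(-3324) = 7 + 3324 = 3331)
G(K(-2, 9)) + y = 685/28 + 3331 = 93953/28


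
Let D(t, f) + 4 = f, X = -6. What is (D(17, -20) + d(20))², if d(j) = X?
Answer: 900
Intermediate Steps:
d(j) = -6
D(t, f) = -4 + f
(D(17, -20) + d(20))² = ((-4 - 20) - 6)² = (-24 - 6)² = (-30)² = 900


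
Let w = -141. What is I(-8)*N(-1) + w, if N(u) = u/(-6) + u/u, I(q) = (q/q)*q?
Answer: -451/3 ≈ -150.33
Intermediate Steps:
I(q) = q (I(q) = 1*q = q)
N(u) = 1 - u/6 (N(u) = u*(-⅙) + 1 = -u/6 + 1 = 1 - u/6)
I(-8)*N(-1) + w = -8*(1 - ⅙*(-1)) - 141 = -8*(1 + ⅙) - 141 = -8*7/6 - 141 = -28/3 - 141 = -451/3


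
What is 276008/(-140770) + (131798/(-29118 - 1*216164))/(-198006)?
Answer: -3351236727062269/1709204975950710 ≈ -1.9607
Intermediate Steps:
276008/(-140770) + (131798/(-29118 - 1*216164))/(-198006) = 276008*(-1/140770) + (131798/(-29118 - 216164))*(-1/198006) = -138004/70385 + (131798/(-245282))*(-1/198006) = -138004/70385 + (131798*(-1/245282))*(-1/198006) = -138004/70385 - 65899/122641*(-1/198006) = -138004/70385 + 65899/24283653846 = -3351236727062269/1709204975950710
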